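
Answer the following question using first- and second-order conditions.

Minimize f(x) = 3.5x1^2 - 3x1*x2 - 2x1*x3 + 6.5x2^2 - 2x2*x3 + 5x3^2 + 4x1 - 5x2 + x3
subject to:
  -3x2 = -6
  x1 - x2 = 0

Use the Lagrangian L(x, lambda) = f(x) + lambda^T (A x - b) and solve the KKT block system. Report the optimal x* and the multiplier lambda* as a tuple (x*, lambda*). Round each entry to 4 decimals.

Form the Lagrangian:
  L(x, lambda) = (1/2) x^T Q x + c^T x + lambda^T (A x - b)
Stationarity (grad_x L = 0): Q x + c + A^T lambda = 0.
Primal feasibility: A x = b.

This gives the KKT block system:
  [ Q   A^T ] [ x     ]   [-c ]
  [ A    0  ] [ lambda ] = [ b ]

Solving the linear system:
  x*      = (2, 2, 0.7)
  lambda* = (8.0667, -10.6)
  f(x*)   = 23.55

x* = (2, 2, 0.7), lambda* = (8.0667, -10.6)


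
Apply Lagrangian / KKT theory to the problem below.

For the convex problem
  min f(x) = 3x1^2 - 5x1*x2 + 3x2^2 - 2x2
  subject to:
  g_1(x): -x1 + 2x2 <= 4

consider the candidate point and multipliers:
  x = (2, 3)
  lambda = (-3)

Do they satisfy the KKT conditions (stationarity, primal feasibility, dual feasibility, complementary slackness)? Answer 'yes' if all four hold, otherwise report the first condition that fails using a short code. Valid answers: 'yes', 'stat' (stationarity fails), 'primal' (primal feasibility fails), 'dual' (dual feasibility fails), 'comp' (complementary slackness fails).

Gradient of f: grad f(x) = Q x + c = (-3, 6)
Constraint values g_i(x) = a_i^T x - b_i:
  g_1((2, 3)) = 0
Stationarity residual: grad f(x) + sum_i lambda_i a_i = (0, 0)
  -> stationarity OK
Primal feasibility (all g_i <= 0): OK
Dual feasibility (all lambda_i >= 0): FAILS
Complementary slackness (lambda_i * g_i(x) = 0 for all i): OK

Verdict: the first failing condition is dual_feasibility -> dual.

dual


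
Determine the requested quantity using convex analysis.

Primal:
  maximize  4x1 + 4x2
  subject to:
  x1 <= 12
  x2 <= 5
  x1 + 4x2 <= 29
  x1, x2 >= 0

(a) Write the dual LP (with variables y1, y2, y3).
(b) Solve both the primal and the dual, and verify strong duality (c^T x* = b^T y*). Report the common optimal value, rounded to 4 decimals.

The standard primal-dual pair for 'max c^T x s.t. A x <= b, x >= 0' is:
  Dual:  min b^T y  s.t.  A^T y >= c,  y >= 0.

So the dual LP is:
  minimize  12y1 + 5y2 + 29y3
  subject to:
    y1 + y3 >= 4
    y2 + 4y3 >= 4
    y1, y2, y3 >= 0

Solving the primal: x* = (12, 4.25).
  primal value c^T x* = 65.
Solving the dual: y* = (3, 0, 1).
  dual value b^T y* = 65.
Strong duality: c^T x* = b^T y*. Confirmed.

65


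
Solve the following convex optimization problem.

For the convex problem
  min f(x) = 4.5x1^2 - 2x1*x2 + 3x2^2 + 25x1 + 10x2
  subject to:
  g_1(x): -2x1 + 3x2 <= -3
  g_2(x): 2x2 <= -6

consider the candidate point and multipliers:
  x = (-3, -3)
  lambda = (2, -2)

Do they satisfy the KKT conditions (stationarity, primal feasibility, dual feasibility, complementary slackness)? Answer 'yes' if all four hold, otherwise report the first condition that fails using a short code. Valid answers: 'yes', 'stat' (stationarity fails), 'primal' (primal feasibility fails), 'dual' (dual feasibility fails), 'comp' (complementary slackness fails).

Gradient of f: grad f(x) = Q x + c = (4, -2)
Constraint values g_i(x) = a_i^T x - b_i:
  g_1((-3, -3)) = 0
  g_2((-3, -3)) = 0
Stationarity residual: grad f(x) + sum_i lambda_i a_i = (0, 0)
  -> stationarity OK
Primal feasibility (all g_i <= 0): OK
Dual feasibility (all lambda_i >= 0): FAILS
Complementary slackness (lambda_i * g_i(x) = 0 for all i): OK

Verdict: the first failing condition is dual_feasibility -> dual.

dual


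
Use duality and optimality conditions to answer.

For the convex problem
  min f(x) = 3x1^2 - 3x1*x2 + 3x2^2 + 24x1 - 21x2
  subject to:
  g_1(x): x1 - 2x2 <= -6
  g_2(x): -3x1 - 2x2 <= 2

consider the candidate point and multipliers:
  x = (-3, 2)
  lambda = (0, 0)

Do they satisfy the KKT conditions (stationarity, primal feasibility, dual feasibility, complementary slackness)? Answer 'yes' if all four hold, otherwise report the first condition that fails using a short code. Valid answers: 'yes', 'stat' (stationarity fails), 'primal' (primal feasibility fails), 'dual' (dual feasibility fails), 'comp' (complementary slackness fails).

Gradient of f: grad f(x) = Q x + c = (0, 0)
Constraint values g_i(x) = a_i^T x - b_i:
  g_1((-3, 2)) = -1
  g_2((-3, 2)) = 3
Stationarity residual: grad f(x) + sum_i lambda_i a_i = (0, 0)
  -> stationarity OK
Primal feasibility (all g_i <= 0): FAILS
Dual feasibility (all lambda_i >= 0): OK
Complementary slackness (lambda_i * g_i(x) = 0 for all i): OK

Verdict: the first failing condition is primal_feasibility -> primal.

primal


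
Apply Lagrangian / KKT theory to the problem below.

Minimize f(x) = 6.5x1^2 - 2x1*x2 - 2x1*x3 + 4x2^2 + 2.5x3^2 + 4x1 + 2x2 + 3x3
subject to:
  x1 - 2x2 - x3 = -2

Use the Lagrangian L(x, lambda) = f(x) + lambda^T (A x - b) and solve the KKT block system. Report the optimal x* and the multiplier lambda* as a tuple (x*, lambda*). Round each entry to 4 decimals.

Form the Lagrangian:
  L(x, lambda) = (1/2) x^T Q x + c^T x + lambda^T (A x - b)
Stationarity (grad_x L = 0): Q x + c + A^T lambda = 0.
Primal feasibility: A x = b.

This gives the KKT block system:
  [ Q   A^T ] [ x     ]   [-c ]
  [ A    0  ] [ lambda ] = [ b ]

Solving the linear system:
  x*      = (-0.5244, 0.7073, 0.061)
  lambda* = (4.3537)
  f(x*)   = 4.1037

x* = (-0.5244, 0.7073, 0.061), lambda* = (4.3537)


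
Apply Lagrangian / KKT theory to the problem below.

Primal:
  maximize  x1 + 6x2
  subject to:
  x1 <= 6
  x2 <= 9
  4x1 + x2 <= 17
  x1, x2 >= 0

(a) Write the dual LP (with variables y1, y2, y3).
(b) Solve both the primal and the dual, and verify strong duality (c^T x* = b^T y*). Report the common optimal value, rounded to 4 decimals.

The standard primal-dual pair for 'max c^T x s.t. A x <= b, x >= 0' is:
  Dual:  min b^T y  s.t.  A^T y >= c,  y >= 0.

So the dual LP is:
  minimize  6y1 + 9y2 + 17y3
  subject to:
    y1 + 4y3 >= 1
    y2 + y3 >= 6
    y1, y2, y3 >= 0

Solving the primal: x* = (2, 9).
  primal value c^T x* = 56.
Solving the dual: y* = (0, 5.75, 0.25).
  dual value b^T y* = 56.
Strong duality: c^T x* = b^T y*. Confirmed.

56


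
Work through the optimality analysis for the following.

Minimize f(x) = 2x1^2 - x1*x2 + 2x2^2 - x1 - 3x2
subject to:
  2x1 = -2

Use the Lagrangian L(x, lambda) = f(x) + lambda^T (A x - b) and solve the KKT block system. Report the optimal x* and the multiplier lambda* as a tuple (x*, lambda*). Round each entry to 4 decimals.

Form the Lagrangian:
  L(x, lambda) = (1/2) x^T Q x + c^T x + lambda^T (A x - b)
Stationarity (grad_x L = 0): Q x + c + A^T lambda = 0.
Primal feasibility: A x = b.

This gives the KKT block system:
  [ Q   A^T ] [ x     ]   [-c ]
  [ A    0  ] [ lambda ] = [ b ]

Solving the linear system:
  x*      = (-1, 0.5)
  lambda* = (2.75)
  f(x*)   = 2.5

x* = (-1, 0.5), lambda* = (2.75)


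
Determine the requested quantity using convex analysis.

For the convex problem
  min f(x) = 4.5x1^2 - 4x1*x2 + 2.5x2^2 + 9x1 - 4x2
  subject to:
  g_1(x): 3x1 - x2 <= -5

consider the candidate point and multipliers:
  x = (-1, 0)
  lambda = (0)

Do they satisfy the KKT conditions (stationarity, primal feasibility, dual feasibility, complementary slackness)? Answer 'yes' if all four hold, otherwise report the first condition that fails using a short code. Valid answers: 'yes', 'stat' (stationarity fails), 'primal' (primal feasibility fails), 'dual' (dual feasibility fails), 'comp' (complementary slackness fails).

Gradient of f: grad f(x) = Q x + c = (0, 0)
Constraint values g_i(x) = a_i^T x - b_i:
  g_1((-1, 0)) = 2
Stationarity residual: grad f(x) + sum_i lambda_i a_i = (0, 0)
  -> stationarity OK
Primal feasibility (all g_i <= 0): FAILS
Dual feasibility (all lambda_i >= 0): OK
Complementary slackness (lambda_i * g_i(x) = 0 for all i): OK

Verdict: the first failing condition is primal_feasibility -> primal.

primal


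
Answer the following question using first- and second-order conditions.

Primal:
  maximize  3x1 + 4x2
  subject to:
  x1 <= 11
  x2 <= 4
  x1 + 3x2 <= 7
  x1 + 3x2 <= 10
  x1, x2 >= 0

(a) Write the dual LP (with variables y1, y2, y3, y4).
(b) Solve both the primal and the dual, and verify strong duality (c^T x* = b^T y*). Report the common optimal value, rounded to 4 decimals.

The standard primal-dual pair for 'max c^T x s.t. A x <= b, x >= 0' is:
  Dual:  min b^T y  s.t.  A^T y >= c,  y >= 0.

So the dual LP is:
  minimize  11y1 + 4y2 + 7y3 + 10y4
  subject to:
    y1 + y3 + y4 >= 3
    y2 + 3y3 + 3y4 >= 4
    y1, y2, y3, y4 >= 0

Solving the primal: x* = (7, 0).
  primal value c^T x* = 21.
Solving the dual: y* = (0, 0, 3, 0).
  dual value b^T y* = 21.
Strong duality: c^T x* = b^T y*. Confirmed.

21


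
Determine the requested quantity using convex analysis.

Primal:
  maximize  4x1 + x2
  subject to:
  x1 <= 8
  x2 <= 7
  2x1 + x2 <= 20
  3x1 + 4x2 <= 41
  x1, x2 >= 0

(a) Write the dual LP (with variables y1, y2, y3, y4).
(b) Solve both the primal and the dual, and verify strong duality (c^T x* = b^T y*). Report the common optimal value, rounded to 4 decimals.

The standard primal-dual pair for 'max c^T x s.t. A x <= b, x >= 0' is:
  Dual:  min b^T y  s.t.  A^T y >= c,  y >= 0.

So the dual LP is:
  minimize  8y1 + 7y2 + 20y3 + 41y4
  subject to:
    y1 + 2y3 + 3y4 >= 4
    y2 + y3 + 4y4 >= 1
    y1, y2, y3, y4 >= 0

Solving the primal: x* = (8, 4).
  primal value c^T x* = 36.
Solving the dual: y* = (2, 0, 1, 0).
  dual value b^T y* = 36.
Strong duality: c^T x* = b^T y*. Confirmed.

36


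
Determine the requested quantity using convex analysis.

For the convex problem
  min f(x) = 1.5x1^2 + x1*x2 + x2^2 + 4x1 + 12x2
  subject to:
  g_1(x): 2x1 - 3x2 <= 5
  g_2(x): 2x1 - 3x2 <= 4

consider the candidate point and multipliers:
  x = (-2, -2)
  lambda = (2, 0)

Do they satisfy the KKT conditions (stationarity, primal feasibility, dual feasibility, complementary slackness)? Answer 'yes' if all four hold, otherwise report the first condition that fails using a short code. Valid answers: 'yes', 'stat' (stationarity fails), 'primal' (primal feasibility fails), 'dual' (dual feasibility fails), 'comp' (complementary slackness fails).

Gradient of f: grad f(x) = Q x + c = (-4, 6)
Constraint values g_i(x) = a_i^T x - b_i:
  g_1((-2, -2)) = -3
  g_2((-2, -2)) = -2
Stationarity residual: grad f(x) + sum_i lambda_i a_i = (0, 0)
  -> stationarity OK
Primal feasibility (all g_i <= 0): OK
Dual feasibility (all lambda_i >= 0): OK
Complementary slackness (lambda_i * g_i(x) = 0 for all i): FAILS

Verdict: the first failing condition is complementary_slackness -> comp.

comp


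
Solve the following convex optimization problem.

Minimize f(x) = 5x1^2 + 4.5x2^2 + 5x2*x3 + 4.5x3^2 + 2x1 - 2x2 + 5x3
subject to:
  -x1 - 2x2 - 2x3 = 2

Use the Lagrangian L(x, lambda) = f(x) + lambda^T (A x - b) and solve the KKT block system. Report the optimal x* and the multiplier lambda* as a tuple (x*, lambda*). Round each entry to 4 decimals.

Form the Lagrangian:
  L(x, lambda) = (1/2) x^T Q x + c^T x + lambda^T (A x - b)
Stationarity (grad_x L = 0): Q x + c + A^T lambda = 0.
Primal feasibility: A x = b.

This gives the KKT block system:
  [ Q   A^T ] [ x     ]   [-c ]
  [ A    0  ] [ lambda ] = [ b ]

Solving the linear system:
  x*      = (-0.4043, 0.4761, -1.2739)
  lambda* = (-2.0426)
  f(x*)   = -2.0226

x* = (-0.4043, 0.4761, -1.2739), lambda* = (-2.0426)


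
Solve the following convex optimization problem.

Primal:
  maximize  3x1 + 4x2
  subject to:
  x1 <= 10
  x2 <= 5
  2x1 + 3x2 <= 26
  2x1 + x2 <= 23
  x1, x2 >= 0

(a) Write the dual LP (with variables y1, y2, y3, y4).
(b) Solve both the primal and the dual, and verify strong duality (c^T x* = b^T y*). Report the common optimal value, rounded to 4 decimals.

The standard primal-dual pair for 'max c^T x s.t. A x <= b, x >= 0' is:
  Dual:  min b^T y  s.t.  A^T y >= c,  y >= 0.

So the dual LP is:
  minimize  10y1 + 5y2 + 26y3 + 23y4
  subject to:
    y1 + 2y3 + 2y4 >= 3
    y2 + 3y3 + y4 >= 4
    y1, y2, y3, y4 >= 0

Solving the primal: x* = (10, 2).
  primal value c^T x* = 38.
Solving the dual: y* = (0.3333, 0, 1.3333, 0).
  dual value b^T y* = 38.
Strong duality: c^T x* = b^T y*. Confirmed.

38


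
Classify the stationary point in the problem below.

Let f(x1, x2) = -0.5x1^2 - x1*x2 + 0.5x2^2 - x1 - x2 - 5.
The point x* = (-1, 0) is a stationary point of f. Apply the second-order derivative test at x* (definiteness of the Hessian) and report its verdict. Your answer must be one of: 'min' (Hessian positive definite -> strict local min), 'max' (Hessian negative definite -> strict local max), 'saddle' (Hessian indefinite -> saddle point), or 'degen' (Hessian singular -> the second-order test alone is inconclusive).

Compute the Hessian H = grad^2 f:
  H = [[-1, -1], [-1, 1]]
Verify stationarity: grad f(x*) = H x* + g = (0, 0).
Eigenvalues of H: -1.4142, 1.4142.
Eigenvalues have mixed signs, so H is indefinite -> x* is a saddle point.

saddle


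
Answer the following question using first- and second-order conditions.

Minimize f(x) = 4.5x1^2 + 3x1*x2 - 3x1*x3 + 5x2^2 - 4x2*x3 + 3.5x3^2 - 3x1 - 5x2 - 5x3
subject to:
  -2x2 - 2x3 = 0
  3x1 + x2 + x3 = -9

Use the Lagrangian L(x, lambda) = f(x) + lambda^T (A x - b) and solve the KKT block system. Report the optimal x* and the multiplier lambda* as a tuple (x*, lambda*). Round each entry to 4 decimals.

Form the Lagrangian:
  L(x, lambda) = (1/2) x^T Q x + c^T x + lambda^T (A x - b)
Stationarity (grad_x L = 0): Q x + c + A^T lambda = 0.
Primal feasibility: A x = b.

This gives the KKT block system:
  [ Q   A^T ] [ x     ]   [-c ]
  [ A    0  ] [ lambda ] = [ b ]

Solving the linear system:
  x*      = (-3, 0.72, -0.72)
  lambda* = (2.32, 8.56)
  f(x*)   = 43.02

x* = (-3, 0.72, -0.72), lambda* = (2.32, 8.56)


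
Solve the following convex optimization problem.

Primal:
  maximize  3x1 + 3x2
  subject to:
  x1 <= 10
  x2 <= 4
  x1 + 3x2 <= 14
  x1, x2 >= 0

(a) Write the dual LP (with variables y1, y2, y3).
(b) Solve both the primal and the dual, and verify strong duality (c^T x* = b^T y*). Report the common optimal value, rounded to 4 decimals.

The standard primal-dual pair for 'max c^T x s.t. A x <= b, x >= 0' is:
  Dual:  min b^T y  s.t.  A^T y >= c,  y >= 0.

So the dual LP is:
  minimize  10y1 + 4y2 + 14y3
  subject to:
    y1 + y3 >= 3
    y2 + 3y3 >= 3
    y1, y2, y3 >= 0

Solving the primal: x* = (10, 1.3333).
  primal value c^T x* = 34.
Solving the dual: y* = (2, 0, 1).
  dual value b^T y* = 34.
Strong duality: c^T x* = b^T y*. Confirmed.

34


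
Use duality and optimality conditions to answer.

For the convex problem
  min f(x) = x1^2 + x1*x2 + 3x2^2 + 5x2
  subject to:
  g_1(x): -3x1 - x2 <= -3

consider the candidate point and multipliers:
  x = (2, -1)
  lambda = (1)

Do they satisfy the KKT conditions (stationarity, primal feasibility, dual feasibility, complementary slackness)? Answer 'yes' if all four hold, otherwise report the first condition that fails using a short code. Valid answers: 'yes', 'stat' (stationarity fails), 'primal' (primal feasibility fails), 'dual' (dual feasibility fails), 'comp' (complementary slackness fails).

Gradient of f: grad f(x) = Q x + c = (3, 1)
Constraint values g_i(x) = a_i^T x - b_i:
  g_1((2, -1)) = -2
Stationarity residual: grad f(x) + sum_i lambda_i a_i = (0, 0)
  -> stationarity OK
Primal feasibility (all g_i <= 0): OK
Dual feasibility (all lambda_i >= 0): OK
Complementary slackness (lambda_i * g_i(x) = 0 for all i): FAILS

Verdict: the first failing condition is complementary_slackness -> comp.

comp


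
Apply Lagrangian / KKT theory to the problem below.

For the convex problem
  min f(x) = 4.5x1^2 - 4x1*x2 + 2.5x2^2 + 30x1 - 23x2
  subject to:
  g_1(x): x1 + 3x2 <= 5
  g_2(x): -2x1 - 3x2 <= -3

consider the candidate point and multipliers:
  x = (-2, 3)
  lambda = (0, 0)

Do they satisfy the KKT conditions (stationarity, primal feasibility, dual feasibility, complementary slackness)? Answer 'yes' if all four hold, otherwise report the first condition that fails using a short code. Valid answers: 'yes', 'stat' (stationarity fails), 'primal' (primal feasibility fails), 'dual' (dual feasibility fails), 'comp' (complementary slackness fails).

Gradient of f: grad f(x) = Q x + c = (0, 0)
Constraint values g_i(x) = a_i^T x - b_i:
  g_1((-2, 3)) = 2
  g_2((-2, 3)) = -2
Stationarity residual: grad f(x) + sum_i lambda_i a_i = (0, 0)
  -> stationarity OK
Primal feasibility (all g_i <= 0): FAILS
Dual feasibility (all lambda_i >= 0): OK
Complementary slackness (lambda_i * g_i(x) = 0 for all i): OK

Verdict: the first failing condition is primal_feasibility -> primal.

primal


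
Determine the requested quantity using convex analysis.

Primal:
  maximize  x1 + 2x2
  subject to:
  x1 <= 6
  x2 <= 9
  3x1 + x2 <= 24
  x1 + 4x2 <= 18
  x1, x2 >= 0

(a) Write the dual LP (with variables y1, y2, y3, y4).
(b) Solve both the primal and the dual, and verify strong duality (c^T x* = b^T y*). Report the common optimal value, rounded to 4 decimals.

The standard primal-dual pair for 'max c^T x s.t. A x <= b, x >= 0' is:
  Dual:  min b^T y  s.t.  A^T y >= c,  y >= 0.

So the dual LP is:
  minimize  6y1 + 9y2 + 24y3 + 18y4
  subject to:
    y1 + 3y3 + y4 >= 1
    y2 + y3 + 4y4 >= 2
    y1, y2, y3, y4 >= 0

Solving the primal: x* = (6, 3).
  primal value c^T x* = 12.
Solving the dual: y* = (0.5, 0, 0, 0.5).
  dual value b^T y* = 12.
Strong duality: c^T x* = b^T y*. Confirmed.

12


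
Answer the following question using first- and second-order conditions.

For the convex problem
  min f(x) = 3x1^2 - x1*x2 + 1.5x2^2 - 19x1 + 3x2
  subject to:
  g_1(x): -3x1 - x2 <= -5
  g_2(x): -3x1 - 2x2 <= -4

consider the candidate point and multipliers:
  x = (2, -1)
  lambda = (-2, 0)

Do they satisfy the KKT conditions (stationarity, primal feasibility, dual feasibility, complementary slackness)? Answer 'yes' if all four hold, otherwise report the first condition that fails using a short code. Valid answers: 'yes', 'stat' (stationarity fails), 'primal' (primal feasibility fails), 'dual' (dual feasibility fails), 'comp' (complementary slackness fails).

Gradient of f: grad f(x) = Q x + c = (-6, -2)
Constraint values g_i(x) = a_i^T x - b_i:
  g_1((2, -1)) = 0
  g_2((2, -1)) = 0
Stationarity residual: grad f(x) + sum_i lambda_i a_i = (0, 0)
  -> stationarity OK
Primal feasibility (all g_i <= 0): OK
Dual feasibility (all lambda_i >= 0): FAILS
Complementary slackness (lambda_i * g_i(x) = 0 for all i): OK

Verdict: the first failing condition is dual_feasibility -> dual.

dual


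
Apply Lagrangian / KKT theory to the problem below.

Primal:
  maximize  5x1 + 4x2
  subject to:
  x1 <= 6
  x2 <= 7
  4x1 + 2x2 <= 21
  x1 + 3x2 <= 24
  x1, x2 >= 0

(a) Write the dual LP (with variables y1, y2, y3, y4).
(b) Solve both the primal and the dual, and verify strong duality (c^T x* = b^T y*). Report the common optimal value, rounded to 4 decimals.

The standard primal-dual pair for 'max c^T x s.t. A x <= b, x >= 0' is:
  Dual:  min b^T y  s.t.  A^T y >= c,  y >= 0.

So the dual LP is:
  minimize  6y1 + 7y2 + 21y3 + 24y4
  subject to:
    y1 + 4y3 + y4 >= 5
    y2 + 2y3 + 3y4 >= 4
    y1, y2, y3, y4 >= 0

Solving the primal: x* = (1.75, 7).
  primal value c^T x* = 36.75.
Solving the dual: y* = (0, 1.5, 1.25, 0).
  dual value b^T y* = 36.75.
Strong duality: c^T x* = b^T y*. Confirmed.

36.75


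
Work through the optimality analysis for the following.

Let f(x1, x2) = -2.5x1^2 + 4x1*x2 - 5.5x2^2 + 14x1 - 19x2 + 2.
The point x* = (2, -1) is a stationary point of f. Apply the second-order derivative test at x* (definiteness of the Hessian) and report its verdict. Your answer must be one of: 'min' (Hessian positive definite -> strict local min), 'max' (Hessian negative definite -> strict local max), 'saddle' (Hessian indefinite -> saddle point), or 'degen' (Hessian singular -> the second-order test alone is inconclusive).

Compute the Hessian H = grad^2 f:
  H = [[-5, 4], [4, -11]]
Verify stationarity: grad f(x*) = H x* + g = (0, 0).
Eigenvalues of H: -13, -3.
Both eigenvalues < 0, so H is negative definite -> x* is a strict local max.

max


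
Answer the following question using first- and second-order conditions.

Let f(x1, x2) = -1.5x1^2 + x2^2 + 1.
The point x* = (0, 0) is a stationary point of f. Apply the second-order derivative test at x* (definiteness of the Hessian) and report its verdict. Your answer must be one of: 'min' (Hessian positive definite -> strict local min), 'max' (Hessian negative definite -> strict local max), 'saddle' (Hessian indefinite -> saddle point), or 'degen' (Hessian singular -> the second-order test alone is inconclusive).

Compute the Hessian H = grad^2 f:
  H = [[-3, 0], [0, 2]]
Verify stationarity: grad f(x*) = H x* + g = (0, 0).
Eigenvalues of H: -3, 2.
Eigenvalues have mixed signs, so H is indefinite -> x* is a saddle point.

saddle


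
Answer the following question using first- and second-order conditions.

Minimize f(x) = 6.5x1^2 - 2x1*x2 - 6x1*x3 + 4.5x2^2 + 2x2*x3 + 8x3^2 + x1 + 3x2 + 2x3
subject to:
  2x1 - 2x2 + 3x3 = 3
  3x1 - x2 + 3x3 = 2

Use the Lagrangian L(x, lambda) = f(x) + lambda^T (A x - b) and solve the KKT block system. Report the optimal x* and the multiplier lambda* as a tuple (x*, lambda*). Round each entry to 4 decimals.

Form the Lagrangian:
  L(x, lambda) = (1/2) x^T Q x + c^T x + lambda^T (A x - b)
Stationarity (grad_x L = 0): Q x + c + A^T lambda = 0.
Primal feasibility: A x = b.

This gives the KKT block system:
  [ Q   A^T ] [ x     ]   [-c ]
  [ A    0  ] [ lambda ] = [ b ]

Solving the linear system:
  x*      = (0.0103, -1.0103, 0.3196)
  lambda* = (-3.7962, 2.1188)
  f(x*)   = 2.3849

x* = (0.0103, -1.0103, 0.3196), lambda* = (-3.7962, 2.1188)


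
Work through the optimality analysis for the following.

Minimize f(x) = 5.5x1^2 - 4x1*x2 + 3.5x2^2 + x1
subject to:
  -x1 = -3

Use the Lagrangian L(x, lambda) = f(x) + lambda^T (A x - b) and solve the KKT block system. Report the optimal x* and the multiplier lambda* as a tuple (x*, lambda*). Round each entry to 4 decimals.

Form the Lagrangian:
  L(x, lambda) = (1/2) x^T Q x + c^T x + lambda^T (A x - b)
Stationarity (grad_x L = 0): Q x + c + A^T lambda = 0.
Primal feasibility: A x = b.

This gives the KKT block system:
  [ Q   A^T ] [ x     ]   [-c ]
  [ A    0  ] [ lambda ] = [ b ]

Solving the linear system:
  x*      = (3, 1.7143)
  lambda* = (27.1429)
  f(x*)   = 42.2143

x* = (3, 1.7143), lambda* = (27.1429)


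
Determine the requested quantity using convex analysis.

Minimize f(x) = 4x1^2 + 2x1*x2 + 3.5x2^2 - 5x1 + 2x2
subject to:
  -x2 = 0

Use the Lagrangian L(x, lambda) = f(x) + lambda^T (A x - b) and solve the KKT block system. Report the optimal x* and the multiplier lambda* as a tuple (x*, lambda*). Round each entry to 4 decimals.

Form the Lagrangian:
  L(x, lambda) = (1/2) x^T Q x + c^T x + lambda^T (A x - b)
Stationarity (grad_x L = 0): Q x + c + A^T lambda = 0.
Primal feasibility: A x = b.

This gives the KKT block system:
  [ Q   A^T ] [ x     ]   [-c ]
  [ A    0  ] [ lambda ] = [ b ]

Solving the linear system:
  x*      = (0.625, 0)
  lambda* = (3.25)
  f(x*)   = -1.5625

x* = (0.625, 0), lambda* = (3.25)


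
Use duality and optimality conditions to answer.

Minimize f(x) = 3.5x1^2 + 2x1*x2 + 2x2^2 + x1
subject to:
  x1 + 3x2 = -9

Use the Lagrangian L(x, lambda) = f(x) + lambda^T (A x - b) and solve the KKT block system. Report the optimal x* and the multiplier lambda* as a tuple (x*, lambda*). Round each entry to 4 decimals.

Form the Lagrangian:
  L(x, lambda) = (1/2) x^T Q x + c^T x + lambda^T (A x - b)
Stationarity (grad_x L = 0): Q x + c + A^T lambda = 0.
Primal feasibility: A x = b.

This gives the KKT block system:
  [ Q   A^T ] [ x     ]   [-c ]
  [ A    0  ] [ lambda ] = [ b ]

Solving the linear system:
  x*      = (0.1636, -3.0545)
  lambda* = (3.9636)
  f(x*)   = 17.9182

x* = (0.1636, -3.0545), lambda* = (3.9636)


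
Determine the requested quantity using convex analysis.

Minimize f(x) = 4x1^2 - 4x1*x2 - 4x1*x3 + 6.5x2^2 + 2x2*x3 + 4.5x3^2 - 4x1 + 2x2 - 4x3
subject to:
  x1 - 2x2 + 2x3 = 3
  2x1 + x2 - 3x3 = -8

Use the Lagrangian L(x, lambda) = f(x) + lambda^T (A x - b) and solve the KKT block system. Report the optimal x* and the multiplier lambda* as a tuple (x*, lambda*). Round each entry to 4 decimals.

Form the Lagrangian:
  L(x, lambda) = (1/2) x^T Q x + c^T x + lambda^T (A x - b)
Stationarity (grad_x L = 0): Q x + c + A^T lambda = 0.
Primal feasibility: A x = b.

This gives the KKT block system:
  [ Q   A^T ] [ x     ]   [-c ]
  [ A    0  ] [ lambda ] = [ b ]

Solving the linear system:
  x*      = (-1.429, -0.7507, 1.4638)
  lambda* = (4.0107, 7.1367)
  f(x*)   = 21.7105

x* = (-1.429, -0.7507, 1.4638), lambda* = (4.0107, 7.1367)


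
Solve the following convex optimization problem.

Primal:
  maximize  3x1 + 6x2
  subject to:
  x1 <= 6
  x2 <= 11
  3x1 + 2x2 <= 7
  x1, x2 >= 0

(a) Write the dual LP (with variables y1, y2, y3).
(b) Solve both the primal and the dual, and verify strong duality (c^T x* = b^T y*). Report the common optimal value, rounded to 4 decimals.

The standard primal-dual pair for 'max c^T x s.t. A x <= b, x >= 0' is:
  Dual:  min b^T y  s.t.  A^T y >= c,  y >= 0.

So the dual LP is:
  minimize  6y1 + 11y2 + 7y3
  subject to:
    y1 + 3y3 >= 3
    y2 + 2y3 >= 6
    y1, y2, y3 >= 0

Solving the primal: x* = (0, 3.5).
  primal value c^T x* = 21.
Solving the dual: y* = (0, 0, 3).
  dual value b^T y* = 21.
Strong duality: c^T x* = b^T y*. Confirmed.

21


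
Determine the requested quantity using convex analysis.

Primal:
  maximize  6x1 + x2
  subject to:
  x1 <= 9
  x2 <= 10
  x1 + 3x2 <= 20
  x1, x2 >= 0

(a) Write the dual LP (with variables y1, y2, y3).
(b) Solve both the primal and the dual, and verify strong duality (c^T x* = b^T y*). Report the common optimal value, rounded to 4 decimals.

The standard primal-dual pair for 'max c^T x s.t. A x <= b, x >= 0' is:
  Dual:  min b^T y  s.t.  A^T y >= c,  y >= 0.

So the dual LP is:
  minimize  9y1 + 10y2 + 20y3
  subject to:
    y1 + y3 >= 6
    y2 + 3y3 >= 1
    y1, y2, y3 >= 0

Solving the primal: x* = (9, 3.6667).
  primal value c^T x* = 57.6667.
Solving the dual: y* = (5.6667, 0, 0.3333).
  dual value b^T y* = 57.6667.
Strong duality: c^T x* = b^T y*. Confirmed.

57.6667


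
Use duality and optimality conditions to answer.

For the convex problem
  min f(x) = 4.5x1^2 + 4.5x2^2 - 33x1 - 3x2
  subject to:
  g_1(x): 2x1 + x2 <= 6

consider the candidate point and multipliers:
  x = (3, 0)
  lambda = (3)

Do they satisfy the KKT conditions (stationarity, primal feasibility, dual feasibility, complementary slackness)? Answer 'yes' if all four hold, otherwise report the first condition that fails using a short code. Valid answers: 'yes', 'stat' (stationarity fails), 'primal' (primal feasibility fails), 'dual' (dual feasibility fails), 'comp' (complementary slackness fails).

Gradient of f: grad f(x) = Q x + c = (-6, -3)
Constraint values g_i(x) = a_i^T x - b_i:
  g_1((3, 0)) = 0
Stationarity residual: grad f(x) + sum_i lambda_i a_i = (0, 0)
  -> stationarity OK
Primal feasibility (all g_i <= 0): OK
Dual feasibility (all lambda_i >= 0): OK
Complementary slackness (lambda_i * g_i(x) = 0 for all i): OK

Verdict: yes, KKT holds.

yes


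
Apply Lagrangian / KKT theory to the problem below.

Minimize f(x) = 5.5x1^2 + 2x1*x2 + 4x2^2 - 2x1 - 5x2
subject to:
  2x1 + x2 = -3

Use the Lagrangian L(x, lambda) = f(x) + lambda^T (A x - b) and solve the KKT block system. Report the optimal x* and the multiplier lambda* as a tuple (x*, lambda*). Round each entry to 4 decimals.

Form the Lagrangian:
  L(x, lambda) = (1/2) x^T Q x + c^T x + lambda^T (A x - b)
Stationarity (grad_x L = 0): Q x + c + A^T lambda = 0.
Primal feasibility: A x = b.

This gives the KKT block system:
  [ Q   A^T ] [ x     ]   [-c ]
  [ A    0  ] [ lambda ] = [ b ]

Solving the linear system:
  x*      = (-1.4286, -0.1429)
  lambda* = (9)
  f(x*)   = 15.2857

x* = (-1.4286, -0.1429), lambda* = (9)


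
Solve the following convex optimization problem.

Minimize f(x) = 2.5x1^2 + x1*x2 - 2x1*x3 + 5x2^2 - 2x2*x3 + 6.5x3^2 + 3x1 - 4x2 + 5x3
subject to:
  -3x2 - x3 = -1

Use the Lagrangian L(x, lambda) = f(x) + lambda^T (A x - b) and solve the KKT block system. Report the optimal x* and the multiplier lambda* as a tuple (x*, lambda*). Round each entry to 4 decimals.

Form the Lagrangian:
  L(x, lambda) = (1/2) x^T Q x + c^T x + lambda^T (A x - b)
Stationarity (grad_x L = 0): Q x + c + A^T lambda = 0.
Primal feasibility: A x = b.

This gives the KKT block system:
  [ Q   A^T ] [ x     ]   [-c ]
  [ A    0  ] [ lambda ] = [ b ]

Solving the linear system:
  x*      = (-0.8653, 0.4752, -0.4257)
  lambda* = (0.2461)
  f(x*)   = -3.1896

x* = (-0.8653, 0.4752, -0.4257), lambda* = (0.2461)


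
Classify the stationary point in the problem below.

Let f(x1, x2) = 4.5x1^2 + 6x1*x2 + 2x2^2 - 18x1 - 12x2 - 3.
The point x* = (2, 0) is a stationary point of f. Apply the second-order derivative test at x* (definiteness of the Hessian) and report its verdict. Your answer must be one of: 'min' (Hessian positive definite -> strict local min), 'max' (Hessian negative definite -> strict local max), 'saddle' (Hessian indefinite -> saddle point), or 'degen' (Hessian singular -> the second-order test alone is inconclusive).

Compute the Hessian H = grad^2 f:
  H = [[9, 6], [6, 4]]
Verify stationarity: grad f(x*) = H x* + g = (0, 0).
Eigenvalues of H: 0, 13.
H has a zero eigenvalue (singular; positive semidefinite but not definite), so H is neither positive definite, negative definite, nor indefinite. The second-order test alone is inconclusive -> degen.
(Indeed, f is constant along the null direction of H through x*, so x* is not a strict local extremum.)

degen


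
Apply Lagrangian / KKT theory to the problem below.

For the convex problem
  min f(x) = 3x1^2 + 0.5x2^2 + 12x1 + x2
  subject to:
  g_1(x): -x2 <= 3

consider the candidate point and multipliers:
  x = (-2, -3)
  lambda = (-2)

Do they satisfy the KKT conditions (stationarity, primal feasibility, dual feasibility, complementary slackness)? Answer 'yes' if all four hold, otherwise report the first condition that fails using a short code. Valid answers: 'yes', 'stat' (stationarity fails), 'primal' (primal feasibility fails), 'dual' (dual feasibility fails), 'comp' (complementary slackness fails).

Gradient of f: grad f(x) = Q x + c = (0, -2)
Constraint values g_i(x) = a_i^T x - b_i:
  g_1((-2, -3)) = 0
Stationarity residual: grad f(x) + sum_i lambda_i a_i = (0, 0)
  -> stationarity OK
Primal feasibility (all g_i <= 0): OK
Dual feasibility (all lambda_i >= 0): FAILS
Complementary slackness (lambda_i * g_i(x) = 0 for all i): OK

Verdict: the first failing condition is dual_feasibility -> dual.

dual


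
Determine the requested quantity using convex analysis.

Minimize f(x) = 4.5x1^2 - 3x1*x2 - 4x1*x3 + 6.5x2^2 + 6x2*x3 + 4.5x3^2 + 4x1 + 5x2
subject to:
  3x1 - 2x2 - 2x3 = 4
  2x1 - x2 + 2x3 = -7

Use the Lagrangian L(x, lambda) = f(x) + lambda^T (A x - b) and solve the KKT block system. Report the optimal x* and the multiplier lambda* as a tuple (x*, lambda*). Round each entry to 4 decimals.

Form the Lagrangian:
  L(x, lambda) = (1/2) x^T Q x + c^T x + lambda^T (A x - b)
Stationarity (grad_x L = 0): Q x + c + A^T lambda = 0.
Primal feasibility: A x = b.

This gives the KKT block system:
  [ Q   A^T ] [ x     ]   [-c ]
  [ A    0  ] [ lambda ] = [ b ]

Solving the linear system:
  x*      = (-0.4946, 0.1757, -2.9176)
  lambda* = (-6.7835, 4.8293)
  f(x*)   = 29.9197

x* = (-0.4946, 0.1757, -2.9176), lambda* = (-6.7835, 4.8293)


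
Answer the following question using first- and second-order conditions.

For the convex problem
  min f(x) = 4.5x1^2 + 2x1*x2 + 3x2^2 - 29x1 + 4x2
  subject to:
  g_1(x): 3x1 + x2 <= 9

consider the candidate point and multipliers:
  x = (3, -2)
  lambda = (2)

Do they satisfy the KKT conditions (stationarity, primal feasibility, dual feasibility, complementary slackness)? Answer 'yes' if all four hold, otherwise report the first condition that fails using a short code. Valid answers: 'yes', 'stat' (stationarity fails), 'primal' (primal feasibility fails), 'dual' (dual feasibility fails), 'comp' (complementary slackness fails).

Gradient of f: grad f(x) = Q x + c = (-6, -2)
Constraint values g_i(x) = a_i^T x - b_i:
  g_1((3, -2)) = -2
Stationarity residual: grad f(x) + sum_i lambda_i a_i = (0, 0)
  -> stationarity OK
Primal feasibility (all g_i <= 0): OK
Dual feasibility (all lambda_i >= 0): OK
Complementary slackness (lambda_i * g_i(x) = 0 for all i): FAILS

Verdict: the first failing condition is complementary_slackness -> comp.

comp


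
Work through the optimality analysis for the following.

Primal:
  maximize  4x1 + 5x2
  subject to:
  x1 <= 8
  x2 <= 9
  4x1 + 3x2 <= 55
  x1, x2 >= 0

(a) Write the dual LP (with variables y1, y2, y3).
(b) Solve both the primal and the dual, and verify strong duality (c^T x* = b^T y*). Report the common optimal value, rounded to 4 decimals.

The standard primal-dual pair for 'max c^T x s.t. A x <= b, x >= 0' is:
  Dual:  min b^T y  s.t.  A^T y >= c,  y >= 0.

So the dual LP is:
  minimize  8y1 + 9y2 + 55y3
  subject to:
    y1 + 4y3 >= 4
    y2 + 3y3 >= 5
    y1, y2, y3 >= 0

Solving the primal: x* = (7, 9).
  primal value c^T x* = 73.
Solving the dual: y* = (0, 2, 1).
  dual value b^T y* = 73.
Strong duality: c^T x* = b^T y*. Confirmed.

73


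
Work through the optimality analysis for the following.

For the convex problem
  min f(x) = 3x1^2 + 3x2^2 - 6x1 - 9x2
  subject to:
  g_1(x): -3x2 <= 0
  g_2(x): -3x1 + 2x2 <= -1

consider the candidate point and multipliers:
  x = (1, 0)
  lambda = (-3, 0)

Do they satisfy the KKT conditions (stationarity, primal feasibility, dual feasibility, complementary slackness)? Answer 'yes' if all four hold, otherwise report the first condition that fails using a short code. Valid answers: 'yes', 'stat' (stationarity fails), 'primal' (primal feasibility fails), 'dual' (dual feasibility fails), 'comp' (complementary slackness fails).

Gradient of f: grad f(x) = Q x + c = (0, -9)
Constraint values g_i(x) = a_i^T x - b_i:
  g_1((1, 0)) = 0
  g_2((1, 0)) = -2
Stationarity residual: grad f(x) + sum_i lambda_i a_i = (0, 0)
  -> stationarity OK
Primal feasibility (all g_i <= 0): OK
Dual feasibility (all lambda_i >= 0): FAILS
Complementary slackness (lambda_i * g_i(x) = 0 for all i): OK

Verdict: the first failing condition is dual_feasibility -> dual.

dual


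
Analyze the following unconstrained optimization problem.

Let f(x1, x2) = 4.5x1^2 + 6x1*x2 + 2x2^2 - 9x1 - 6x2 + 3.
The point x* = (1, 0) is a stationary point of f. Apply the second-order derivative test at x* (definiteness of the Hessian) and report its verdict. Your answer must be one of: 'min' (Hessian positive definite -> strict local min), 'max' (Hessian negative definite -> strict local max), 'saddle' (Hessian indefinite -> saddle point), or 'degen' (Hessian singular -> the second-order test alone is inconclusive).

Compute the Hessian H = grad^2 f:
  H = [[9, 6], [6, 4]]
Verify stationarity: grad f(x*) = H x* + g = (0, 0).
Eigenvalues of H: 0, 13.
H has a zero eigenvalue (singular; positive semidefinite but not definite), so H is neither positive definite, negative definite, nor indefinite. The second-order test alone is inconclusive -> degen.
(Indeed, f is constant along the null direction of H through x*, so x* is not a strict local extremum.)

degen


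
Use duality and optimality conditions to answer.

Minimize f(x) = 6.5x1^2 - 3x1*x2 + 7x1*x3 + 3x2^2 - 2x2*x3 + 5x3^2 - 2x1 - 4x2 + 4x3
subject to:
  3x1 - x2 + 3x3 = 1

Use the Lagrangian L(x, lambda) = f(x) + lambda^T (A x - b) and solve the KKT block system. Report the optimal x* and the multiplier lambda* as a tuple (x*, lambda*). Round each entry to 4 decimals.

Form the Lagrangian:
  L(x, lambda) = (1/2) x^T Q x + c^T x + lambda^T (A x - b)
Stationarity (grad_x L = 0): Q x + c + A^T lambda = 0.
Primal feasibility: A x = b.

This gives the KKT block system:
  [ Q   A^T ] [ x     ]   [-c ]
  [ A    0  ] [ lambda ] = [ b ]

Solving the linear system:
  x*      = (0.9352, 0.7083, -0.3657)
  lambda* = (-1.8241)
  f(x*)   = -2.1713

x* = (0.9352, 0.7083, -0.3657), lambda* = (-1.8241)


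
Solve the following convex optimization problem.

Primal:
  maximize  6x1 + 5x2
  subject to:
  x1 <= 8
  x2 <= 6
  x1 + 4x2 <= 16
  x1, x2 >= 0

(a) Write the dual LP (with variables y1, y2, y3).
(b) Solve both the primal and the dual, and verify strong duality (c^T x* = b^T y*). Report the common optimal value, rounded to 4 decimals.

The standard primal-dual pair for 'max c^T x s.t. A x <= b, x >= 0' is:
  Dual:  min b^T y  s.t.  A^T y >= c,  y >= 0.

So the dual LP is:
  minimize  8y1 + 6y2 + 16y3
  subject to:
    y1 + y3 >= 6
    y2 + 4y3 >= 5
    y1, y2, y3 >= 0

Solving the primal: x* = (8, 2).
  primal value c^T x* = 58.
Solving the dual: y* = (4.75, 0, 1.25).
  dual value b^T y* = 58.
Strong duality: c^T x* = b^T y*. Confirmed.

58


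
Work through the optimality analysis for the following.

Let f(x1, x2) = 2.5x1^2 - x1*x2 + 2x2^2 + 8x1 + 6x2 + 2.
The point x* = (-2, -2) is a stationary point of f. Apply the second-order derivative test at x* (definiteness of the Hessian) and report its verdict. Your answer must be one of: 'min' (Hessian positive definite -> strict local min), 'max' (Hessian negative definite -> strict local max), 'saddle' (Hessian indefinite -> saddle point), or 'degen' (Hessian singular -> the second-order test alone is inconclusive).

Compute the Hessian H = grad^2 f:
  H = [[5, -1], [-1, 4]]
Verify stationarity: grad f(x*) = H x* + g = (0, 0).
Eigenvalues of H: 3.382, 5.618.
Both eigenvalues > 0, so H is positive definite -> x* is a strict local min.

min


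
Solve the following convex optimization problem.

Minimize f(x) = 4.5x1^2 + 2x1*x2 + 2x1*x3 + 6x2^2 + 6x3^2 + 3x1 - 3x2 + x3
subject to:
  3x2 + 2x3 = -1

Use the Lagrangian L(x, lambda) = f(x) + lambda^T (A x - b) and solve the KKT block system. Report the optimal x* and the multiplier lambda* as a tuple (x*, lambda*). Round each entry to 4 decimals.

Form the Lagrangian:
  L(x, lambda) = (1/2) x^T Q x + c^T x + lambda^T (A x - b)
Stationarity (grad_x L = 0): Q x + c + A^T lambda = 0.
Primal feasibility: A x = b.

This gives the KKT block system:
  [ Q   A^T ] [ x     ]   [-c ]
  [ A    0  ] [ lambda ] = [ b ]

Solving the linear system:
  x*      = (-0.2357, -0.1214, -0.3179)
  lambda* = (1.6429)
  f(x*)   = 0.4911

x* = (-0.2357, -0.1214, -0.3179), lambda* = (1.6429)


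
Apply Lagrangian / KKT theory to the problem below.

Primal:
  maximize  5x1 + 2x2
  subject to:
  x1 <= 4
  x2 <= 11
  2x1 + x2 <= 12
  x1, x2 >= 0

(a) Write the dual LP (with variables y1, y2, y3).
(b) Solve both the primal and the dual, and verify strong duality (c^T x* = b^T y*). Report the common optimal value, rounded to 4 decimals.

The standard primal-dual pair for 'max c^T x s.t. A x <= b, x >= 0' is:
  Dual:  min b^T y  s.t.  A^T y >= c,  y >= 0.

So the dual LP is:
  minimize  4y1 + 11y2 + 12y3
  subject to:
    y1 + 2y3 >= 5
    y2 + y3 >= 2
    y1, y2, y3 >= 0

Solving the primal: x* = (4, 4).
  primal value c^T x* = 28.
Solving the dual: y* = (1, 0, 2).
  dual value b^T y* = 28.
Strong duality: c^T x* = b^T y*. Confirmed.

28


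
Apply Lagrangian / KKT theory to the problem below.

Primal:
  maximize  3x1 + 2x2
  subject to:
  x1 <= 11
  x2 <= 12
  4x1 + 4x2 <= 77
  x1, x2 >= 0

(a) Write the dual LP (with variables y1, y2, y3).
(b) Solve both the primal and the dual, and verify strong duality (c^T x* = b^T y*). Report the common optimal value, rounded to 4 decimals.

The standard primal-dual pair for 'max c^T x s.t. A x <= b, x >= 0' is:
  Dual:  min b^T y  s.t.  A^T y >= c,  y >= 0.

So the dual LP is:
  minimize  11y1 + 12y2 + 77y3
  subject to:
    y1 + 4y3 >= 3
    y2 + 4y3 >= 2
    y1, y2, y3 >= 0

Solving the primal: x* = (11, 8.25).
  primal value c^T x* = 49.5.
Solving the dual: y* = (1, 0, 0.5).
  dual value b^T y* = 49.5.
Strong duality: c^T x* = b^T y*. Confirmed.

49.5


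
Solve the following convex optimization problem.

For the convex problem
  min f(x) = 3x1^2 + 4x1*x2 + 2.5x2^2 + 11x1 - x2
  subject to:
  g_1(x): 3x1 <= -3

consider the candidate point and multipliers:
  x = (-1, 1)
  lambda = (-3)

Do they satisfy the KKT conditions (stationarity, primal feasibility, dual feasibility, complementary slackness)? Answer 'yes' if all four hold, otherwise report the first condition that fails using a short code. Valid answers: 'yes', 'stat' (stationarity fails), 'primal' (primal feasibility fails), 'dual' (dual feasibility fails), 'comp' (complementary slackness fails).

Gradient of f: grad f(x) = Q x + c = (9, 0)
Constraint values g_i(x) = a_i^T x - b_i:
  g_1((-1, 1)) = 0
Stationarity residual: grad f(x) + sum_i lambda_i a_i = (0, 0)
  -> stationarity OK
Primal feasibility (all g_i <= 0): OK
Dual feasibility (all lambda_i >= 0): FAILS
Complementary slackness (lambda_i * g_i(x) = 0 for all i): OK

Verdict: the first failing condition is dual_feasibility -> dual.

dual
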